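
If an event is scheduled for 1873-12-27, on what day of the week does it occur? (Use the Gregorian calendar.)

Doomsday rule: the anchor day for the 1800s is Friday. For year 73: 73÷12 = 6 r 1, and 1÷4 = 0, so 6+1+0 = 7.
Friday + 7 ≡ Friday — that's 1873's doomsday.
In December the doomsday date is Dec 12.
Dec 27 is 15 days after Dec 12; 15 mod 7 = 1, so Friday + 1 = Saturday.

Saturday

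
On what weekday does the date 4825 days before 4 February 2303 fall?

Monday

Feb 4, 2303 is a Wednesday.
4825 mod 7 = 2, so 4825 days before a Wednesday is Wednesday − 2 = Monday.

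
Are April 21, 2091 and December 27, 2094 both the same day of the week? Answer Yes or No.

No

From Apr 21, 2091 to Dec 27, 2094 is 1346 days.
1346 mod 7 = 2, so they are different weekdays.
(Apr 21, 2091 is a Saturday; Dec 27, 2094 is a Monday.)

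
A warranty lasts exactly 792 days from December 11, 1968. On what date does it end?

February 11, 1971

+365 (one year) → Dec 11, 1969 (427 left).
+365 (one year) → Dec 11, 1970 (62 left).
Dec has 31 days: +21 → Jan 1, 1971 (41 left).
Jan has 31 days: +31 → Feb 1, 1971 (10 left).
+10 → Feb 11, 1971.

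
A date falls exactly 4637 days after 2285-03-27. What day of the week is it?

Mar 27, 2285 is a Friday.
4637 mod 7 = 3, so 4637 days after a Friday is Friday + 3 = Monday.

Monday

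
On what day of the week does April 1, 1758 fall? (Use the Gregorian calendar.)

Saturday

Doomsday rule: the anchor day for the 1700s is Sunday. For year 58: 58÷12 = 4 r 10, and 10÷4 = 2, so 4+10+2 = 16.
Sunday + 16 ≡ Tuesday — that's 1758's doomsday.
In April the doomsday date is Apr 4.
Apr 1 is 3 days before Apr 4; 3 mod 7 = 3, so Tuesday − 3 = Saturday.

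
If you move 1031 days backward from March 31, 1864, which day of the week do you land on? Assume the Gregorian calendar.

Tuesday

First find the weekday of Mar 31, 1864. Doomsday rule: the anchor day for the 1800s is Friday. For year 64: 64÷12 = 5 r 4, and 4÷4 = 1, so 5+4+1 = 10.
Friday + 10 ≡ Monday — that's 1864's doomsday.
In March the doomsday date is Mar 14.
Mar 31 is 17 days after Mar 14; 17 mod 7 = 3, so Monday + 3 = Thursday.
1031 mod 7 = 2, so 1031 days before a Thursday is Thursday − 2 = Tuesday.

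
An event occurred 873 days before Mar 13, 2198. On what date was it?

−365 (one year) → Mar 13, 2197 (508 left).
−365 (one year) → Mar 13, 2196 (143 left).
−13 → Feb 29, 2196 (end of Feb, 29 days; 130 left).
−29 → Jan 31, 2196 (end of Jan, 31 days; 101 left).
−31 → Dec 31, 2195 (end of Dec, 31 days; 70 left).
−31 → Nov 30, 2195 (end of Nov, 30 days; 39 left).
−30 → Oct 31, 2195 (end of Oct, 31 days; 9 left).
−9 → Oct 22, 2195.

October 22, 2195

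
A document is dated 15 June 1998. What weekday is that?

Monday

January 1, 1998 is a Thursday.
Jan 1, 1998 → Feb 1, 1998: 31 days (January has 31).
Feb 1, 1998 → Mar 1, 1998: 28 days (February has 28).
Mar 1, 1998 → Apr 1, 1998: 31 days (March has 31).
Apr 1, 1998 → May 1, 1998: 30 days (April has 30).
May 1, 1998 → Jun 1, 1998: 31 days (May has 31).
Jun 1, 1998 → Jun 15, 1998: 14 days.
Total: 165 days.
165 mod 7 = 4, so Thursday + 4 = Monday.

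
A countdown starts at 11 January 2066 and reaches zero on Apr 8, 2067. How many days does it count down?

Jan 11, 2066 → Jan 11, 2067: 365 days.
Jan 11, 2067 → Feb 11, 2067: 31 days (January has 31).
Feb 11, 2067 → Mar 11, 2067: 28 days (February has 28).
Mar 11, 2067 → Apr 8, 2067: 28 days.
Total: 452 days.

452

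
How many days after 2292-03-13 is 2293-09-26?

Mar 13, 2292 → Mar 13, 2293: 365 days.
Mar 13, 2293 → Apr 13, 2293: 31 days (March has 31).
Apr 13, 2293 → May 13, 2293: 30 days (April has 30).
May 13, 2293 → Jun 13, 2293: 31 days (May has 31).
Jun 13, 2293 → Jul 13, 2293: 30 days (June has 30).
Jul 13, 2293 → Aug 13, 2293: 31 days (July has 31).
Aug 13, 2293 → Sep 13, 2293: 31 days (August has 31).
Sep 13, 2293 → Sep 26, 2293: 13 days.
Total: 562 days.

562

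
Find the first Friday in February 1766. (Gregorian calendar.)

February 1, 1766 is a Saturday.
The first Friday is therefore February 7 (6 days later).

February 7, 1766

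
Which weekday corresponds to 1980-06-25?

January 1, 1980 is a Tuesday.
Jan 1, 1980 → Feb 1, 1980: 31 days (January has 31).
Feb 1, 1980 → Mar 1, 1980: 29 days (February has 29).
Mar 1, 1980 → Apr 1, 1980: 31 days (March has 31).
Apr 1, 1980 → May 1, 1980: 30 days (April has 30).
May 1, 1980 → Jun 1, 1980: 31 days (May has 31).
Jun 1, 1980 → Jun 25, 1980: 24 days.
Total: 176 days.
176 mod 7 = 1, so Tuesday + 1 = Wednesday.

Wednesday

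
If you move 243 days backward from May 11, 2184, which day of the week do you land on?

First find the weekday of May 11, 2184. Doomsday rule: the anchor day for the 2100s is Sunday. For year 84: 84÷12 = 7 r 0, and 0÷4 = 0, so 7+0+0 = 7.
Sunday + 7 ≡ Sunday — that's 2184's doomsday.
In May the doomsday date is May 9.
May 11 is 2 days after May 9; 2 mod 7 = 2, so Sunday + 2 = Tuesday.
243 mod 7 = 5, so 243 days before a Tuesday is Tuesday − 5 = Thursday.

Thursday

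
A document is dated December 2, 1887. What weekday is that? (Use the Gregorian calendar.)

Doomsday rule: the anchor day for the 1800s is Friday. For year 87: 87÷12 = 7 r 3, and 3÷4 = 0, so 7+3+0 = 10.
Friday + 10 ≡ Monday — that's 1887's doomsday.
In December the doomsday date is Dec 12.
Dec 2 is 10 days before Dec 12; 10 mod 7 = 3, so Monday − 3 = Friday.

Friday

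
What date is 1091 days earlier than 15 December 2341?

−365 (one year) → Dec 15, 2340 (726 left).
−366 (one year; includes Feb 29, 2340) → Dec 15, 2339 (360 left).
−15 → Nov 30, 2339 (end of Nov, 30 days; 345 left).
−30 → Oct 31, 2339 (end of Oct, 31 days; 315 left).
−31 → Sep 30, 2339 (end of Sep, 30 days; 284 left).
−30 → Aug 31, 2339 (end of Aug, 31 days; 254 left).
−31 → Jul 31, 2339 (end of Jul, 31 days; 223 left).
−31 → Jun 30, 2339 (end of Jun, 30 days; 192 left).
−30 → May 31, 2339 (end of May, 31 days; 162 left).
−31 → Apr 30, 2339 (end of Apr, 30 days; 131 left).
−30 → Mar 31, 2339 (end of Mar, 31 days; 101 left).
−31 → Feb 28, 2339 (end of Feb, 28 days; 70 left).
−28 → Jan 31, 2339 (end of Jan, 31 days; 42 left).
−31 → Dec 31, 2338 (end of Dec, 31 days; 11 left).
−11 → Dec 20, 2338.

December 20, 2338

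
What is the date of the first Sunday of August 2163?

August 1, 2163 is a Monday.
The first Sunday is therefore August 7 (6 days later).

August 7, 2163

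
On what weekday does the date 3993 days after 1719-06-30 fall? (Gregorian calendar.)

First find the weekday of Jun 30, 1719. Doomsday rule: the anchor day for the 1700s is Sunday. For year 19: 19÷12 = 1 r 7, and 7÷4 = 1, so 1+7+1 = 9.
Sunday + 9 ≡ Tuesday — that's 1719's doomsday.
In June the doomsday date is Jun 6.
Jun 30 is 24 days after Jun 6; 24 mod 7 = 3, so Tuesday + 3 = Friday.
3993 mod 7 = 3, so 3993 days after a Friday is Friday + 3 = Monday.

Monday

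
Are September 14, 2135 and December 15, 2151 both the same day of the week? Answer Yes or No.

From Sep 14, 2135 to Dec 15, 2151 is 5936 days.
5936 mod 7 = 0, so they are the same weekday.
(Sep 14, 2135 is a Wednesday; Dec 15, 2151 is a Wednesday.)

Yes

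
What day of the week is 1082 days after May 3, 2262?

Wednesday

May 3, 2262 is a Saturday.
1082 mod 7 = 4, so 1082 days after a Saturday is Saturday + 4 = Wednesday.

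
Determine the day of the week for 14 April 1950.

Friday

Doomsday rule: the anchor day for the 1900s is Wednesday. For year 50: 50÷12 = 4 r 2, and 2÷4 = 0, so 4+2+0 = 6.
Wednesday + 6 ≡ Tuesday — that's 1950's doomsday.
In April the doomsday date is Apr 4.
Apr 14 is 10 days after Apr 4; 10 mod 7 = 3, so Tuesday + 3 = Friday.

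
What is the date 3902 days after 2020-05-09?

January 14, 2031

+365 (one year) → May 9, 2021 (3537 left).
+365 (one year) → May 9, 2022 (3172 left).
+365 (one year) → May 9, 2023 (2807 left).
+366 (one year; includes Feb 29, 2024) → May 9, 2024 (2441 left).
+365 (one year) → May 9, 2025 (2076 left).
+365 (one year) → May 9, 2026 (1711 left).
+365 (one year) → May 9, 2027 (1346 left).
+366 (one year; includes Feb 29, 2028) → May 9, 2028 (980 left).
+365 (one year) → May 9, 2029 (615 left).
+365 (one year) → May 9, 2030 (250 left).
May has 31 days: +23 → Jun 1, 2030 (227 left).
Jun has 30 days: +30 → Jul 1, 2030 (197 left).
Jul has 31 days: +31 → Aug 1, 2030 (166 left).
Aug has 31 days: +31 → Sep 1, 2030 (135 left).
Sep has 30 days: +30 → Oct 1, 2030 (105 left).
Oct has 31 days: +31 → Nov 1, 2030 (74 left).
Nov has 30 days: +30 → Dec 1, 2030 (44 left).
Dec has 31 days: +31 → Jan 1, 2031 (13 left).
+13 → Jan 14, 2031.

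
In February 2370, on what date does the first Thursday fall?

February 1, 2370 is a Sunday.
The first Thursday is therefore February 5 (4 days later).

February 5, 2370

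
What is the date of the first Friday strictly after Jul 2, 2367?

July 7, 2367

Jul 2, 2367 is a Sunday.
From Sunday to the next Friday is 5 days.
Jul 2, 2367 + 5 = Jul 7, 2367.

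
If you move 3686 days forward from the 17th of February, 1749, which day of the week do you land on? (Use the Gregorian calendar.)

Feb 17, 1749 is a Monday.
3686 mod 7 = 4, so 3686 days after a Monday is Monday + 4 = Friday.

Friday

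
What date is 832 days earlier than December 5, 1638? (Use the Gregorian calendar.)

−365 (one year) → Dec 5, 1637 (467 left).
−365 (one year) → Dec 5, 1636 (102 left).
−5 → Nov 30, 1636 (end of Nov, 30 days; 97 left).
−30 → Oct 31, 1636 (end of Oct, 31 days; 67 left).
−31 → Sep 30, 1636 (end of Sep, 30 days; 36 left).
−30 → Aug 31, 1636 (end of Aug, 31 days; 6 left).
−6 → Aug 25, 1636.

August 25, 1636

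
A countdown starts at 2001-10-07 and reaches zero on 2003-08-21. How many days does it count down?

Oct 7, 2001 → Oct 7, 2002: 365 days.
Oct 7, 2002 → Nov 7, 2002: 31 days (October has 31).
Nov 7, 2002 → Dec 7, 2002: 30 days (November has 30).
Dec 7, 2002 → Jan 7, 2003: 31 days (December has 31).
Jan 7, 2003 → Feb 7, 2003: 31 days (January has 31).
Feb 7, 2003 → Mar 7, 2003: 28 days (February has 28).
Mar 7, 2003 → Apr 7, 2003: 31 days (March has 31).
Apr 7, 2003 → May 7, 2003: 30 days (April has 30).
May 7, 2003 → Jun 7, 2003: 31 days (May has 31).
Jun 7, 2003 → Jul 7, 2003: 30 days (June has 30).
Jul 7, 2003 → Aug 7, 2003: 31 days (July has 31).
Aug 7, 2003 → Aug 21, 2003: 14 days.
Total: 683 days.

683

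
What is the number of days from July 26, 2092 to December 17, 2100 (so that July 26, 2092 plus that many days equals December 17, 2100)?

3065

Jul 26, 2092 → Jul 26, 2093: 365 days.
Jul 26, 2093 → Jul 26, 2094: 365 days.
Jul 26, 2094 → Jul 26, 2095: 365 days.
Jul 26, 2095 → Jul 26, 2096: 366 days (Feb 29, 2096 is in that span).
Jul 26, 2096 → Jul 26, 2097: 365 days.
Jul 26, 2097 → Jul 26, 2098: 365 days.
Jul 26, 2098 → Jul 26, 2099: 365 days.
Jul 26, 2099 → Jul 26, 2100: 365 days.
Jul 26, 2100 → Aug 26, 2100: 31 days (July has 31).
Aug 26, 2100 → Sep 26, 2100: 31 days (August has 31).
Sep 26, 2100 → Oct 26, 2100: 30 days (September has 30).
Oct 26, 2100 → Nov 26, 2100: 31 days (October has 31).
Nov 26, 2100 → Dec 17, 2100: 21 days.
Total: 3065 days.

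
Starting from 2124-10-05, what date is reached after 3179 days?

+365 (one year) → Oct 5, 2125 (2814 left).
+365 (one year) → Oct 5, 2126 (2449 left).
+365 (one year) → Oct 5, 2127 (2084 left).
+366 (one year; includes Feb 29, 2128) → Oct 5, 2128 (1718 left).
+365 (one year) → Oct 5, 2129 (1353 left).
+365 (one year) → Oct 5, 2130 (988 left).
+365 (one year) → Oct 5, 2131 (623 left).
+366 (one year; includes Feb 29, 2132) → Oct 5, 2132 (257 left).
Oct has 31 days: +27 → Nov 1, 2132 (230 left).
Nov has 30 days: +30 → Dec 1, 2132 (200 left).
Dec has 31 days: +31 → Jan 1, 2133 (169 left).
Jan has 31 days: +31 → Feb 1, 2133 (138 left).
Feb has 28 days: +28 → Mar 1, 2133 (110 left).
Mar has 31 days: +31 → Apr 1, 2133 (79 left).
Apr has 30 days: +30 → May 1, 2133 (49 left).
May has 31 days: +31 → Jun 1, 2133 (18 left).
+18 → Jun 19, 2133.

June 19, 2133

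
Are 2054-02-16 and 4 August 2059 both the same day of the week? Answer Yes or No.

From Feb 16, 2054 to Aug 4, 2059 is 1995 days.
1995 mod 7 = 0, so they are the same weekday.
(Feb 16, 2054 is a Monday; Aug 4, 2059 is a Monday.)

Yes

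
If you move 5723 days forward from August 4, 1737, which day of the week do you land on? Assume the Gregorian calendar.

First find the weekday of Aug 4, 1737. Doomsday rule: the anchor day for the 1700s is Sunday. For year 37: 37÷12 = 3 r 1, and 1÷4 = 0, so 3+1+0 = 4.
Sunday + 4 ≡ Thursday — that's 1737's doomsday.
In August the doomsday date is Aug 8.
Aug 4 is 4 days before Aug 8; 4 mod 7 = 4, so Thursday − 4 = Sunday.
5723 mod 7 = 4, so 5723 days after a Sunday is Sunday + 4 = Thursday.

Thursday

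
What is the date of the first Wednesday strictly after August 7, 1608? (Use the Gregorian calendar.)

Aug 7, 1608 is a Thursday.
From Thursday to the next Wednesday is 6 days.
Aug 7, 1608 + 6 = Aug 13, 1608.

August 13, 1608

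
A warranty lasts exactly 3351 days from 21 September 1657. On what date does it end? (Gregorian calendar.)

November 24, 1666

+365 (one year) → Sep 21, 1658 (2986 left).
+365 (one year) → Sep 21, 1659 (2621 left).
+366 (one year; includes Feb 29, 1660) → Sep 21, 1660 (2255 left).
+365 (one year) → Sep 21, 1661 (1890 left).
+365 (one year) → Sep 21, 1662 (1525 left).
+365 (one year) → Sep 21, 1663 (1160 left).
+366 (one year; includes Feb 29, 1664) → Sep 21, 1664 (794 left).
+365 (one year) → Sep 21, 1665 (429 left).
+365 (one year) → Sep 21, 1666 (64 left).
Sep has 30 days: +10 → Oct 1, 1666 (54 left).
Oct has 31 days: +31 → Nov 1, 1666 (23 left).
+23 → Nov 24, 1666.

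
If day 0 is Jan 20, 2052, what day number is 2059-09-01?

2781

Jan 20, 2052 → Jan 20, 2053: 366 days (Feb 29, 2052 is in that span).
Jan 20, 2053 → Jan 20, 2054: 365 days.
Jan 20, 2054 → Jan 20, 2055: 365 days.
Jan 20, 2055 → Jan 20, 2056: 365 days.
Jan 20, 2056 → Jan 20, 2057: 366 days (Feb 29, 2056 is in that span).
Jan 20, 2057 → Jan 20, 2058: 365 days.
Jan 20, 2058 → Jan 20, 2059: 365 days.
Jan 20, 2059 → Feb 20, 2059: 31 days (January has 31).
Feb 20, 2059 → Mar 20, 2059: 28 days (February has 28).
Mar 20, 2059 → Apr 20, 2059: 31 days (March has 31).
Apr 20, 2059 → May 20, 2059: 30 days (April has 30).
May 20, 2059 → Jun 20, 2059: 31 days (May has 31).
Jun 20, 2059 → Jul 20, 2059: 30 days (June has 30).
Jul 20, 2059 → Aug 20, 2059: 31 days (July has 31).
Aug 20, 2059 → Sep 1, 2059: 12 days.
Total: 2781 days.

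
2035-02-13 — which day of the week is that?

Tuesday

Doomsday rule: the anchor day for the 2000s is Tuesday. For year 35: 35÷12 = 2 r 11, and 11÷4 = 2, so 2+11+2 = 15.
Tuesday + 15 ≡ Wednesday — that's 2035's doomsday.
In February the doomsday date is Feb 28 (2035 is not a leap year).
Feb 13 is 15 days before Feb 28; 15 mod 7 = 1, so Wednesday − 1 = Tuesday.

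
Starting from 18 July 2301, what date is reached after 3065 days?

+365 (one year) → Jul 18, 2302 (2700 left).
+365 (one year) → Jul 18, 2303 (2335 left).
+366 (one year; includes Feb 29, 2304) → Jul 18, 2304 (1969 left).
+365 (one year) → Jul 18, 2305 (1604 left).
+365 (one year) → Jul 18, 2306 (1239 left).
+365 (one year) → Jul 18, 2307 (874 left).
+366 (one year; includes Feb 29, 2308) → Jul 18, 2308 (508 left).
+365 (one year) → Jul 18, 2309 (143 left).
Jul has 31 days: +14 → Aug 1, 2309 (129 left).
Aug has 31 days: +31 → Sep 1, 2309 (98 left).
Sep has 30 days: +30 → Oct 1, 2309 (68 left).
Oct has 31 days: +31 → Nov 1, 2309 (37 left).
Nov has 30 days: +30 → Dec 1, 2309 (7 left).
+7 → Dec 8, 2309.

December 8, 2309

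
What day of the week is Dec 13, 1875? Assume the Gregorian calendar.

Doomsday rule: the anchor day for the 1800s is Friday. For year 75: 75÷12 = 6 r 3, and 3÷4 = 0, so 6+3+0 = 9.
Friday + 9 ≡ Sunday — that's 1875's doomsday.
In December the doomsday date is Dec 12.
Dec 13 is 1 day after Dec 12; 1 mod 7 = 1, so Sunday + 1 = Monday.

Monday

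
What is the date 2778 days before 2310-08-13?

January 4, 2303

−365 (one year) → Aug 13, 2309 (2413 left).
−365 (one year) → Aug 13, 2308 (2048 left).
−366 (one year; includes Feb 29, 2308) → Aug 13, 2307 (1682 left).
−365 (one year) → Aug 13, 2306 (1317 left).
−365 (one year) → Aug 13, 2305 (952 left).
−365 (one year) → Aug 13, 2304 (587 left).
−366 (one year; includes Feb 29, 2304) → Aug 13, 2303 (221 left).
−13 → Jul 31, 2303 (end of Jul, 31 days; 208 left).
−31 → Jun 30, 2303 (end of Jun, 30 days; 177 left).
−30 → May 31, 2303 (end of May, 31 days; 147 left).
−31 → Apr 30, 2303 (end of Apr, 30 days; 116 left).
−30 → Mar 31, 2303 (end of Mar, 31 days; 86 left).
−31 → Feb 28, 2303 (end of Feb, 28 days; 55 left).
−28 → Jan 31, 2303 (end of Jan, 31 days; 27 left).
−27 → Jan 4, 2303.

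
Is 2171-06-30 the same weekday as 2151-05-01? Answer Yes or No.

From May 1, 2151 to Jun 30, 2171 is 7365 days.
7365 mod 7 = 1, so they are different weekdays.
(May 1, 2151 is a Saturday; Jun 30, 2171 is a Sunday.)

No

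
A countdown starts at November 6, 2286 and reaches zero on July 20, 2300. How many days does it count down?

Nov 6, 2286 → Nov 6, 2287: 365 days.
Nov 6, 2287 → Nov 6, 2288: 366 days (Feb 29, 2288 is in that span).
Nov 6, 2288 → Nov 6, 2289: 365 days.
Nov 6, 2289 → Nov 6, 2290: 365 days.
Nov 6, 2290 → Nov 6, 2291: 365 days.
Nov 6, 2291 → Nov 6, 2292: 366 days (Feb 29, 2292 is in that span).
Nov 6, 2292 → Nov 6, 2293: 365 days.
Nov 6, 2293 → Nov 6, 2294: 365 days.
Nov 6, 2294 → Nov 6, 2295: 365 days.
Nov 6, 2295 → Nov 6, 2296: 366 days (Feb 29, 2296 is in that span).
Nov 6, 2296 → Nov 6, 2297: 365 days.
Nov 6, 2297 → Nov 6, 2298: 365 days.
Nov 6, 2298 → Nov 6, 2299: 365 days.
Nov 6, 2299 → Dec 6, 2299: 30 days (November has 30).
Dec 6, 2299 → Jan 6, 2300: 31 days (December has 31).
Jan 6, 2300 → Feb 6, 2300: 31 days (January has 31).
Feb 6, 2300 → Mar 6, 2300: 28 days (February has 28).
Mar 6, 2300 → Apr 6, 2300: 31 days (March has 31).
Apr 6, 2300 → May 6, 2300: 30 days (April has 30).
May 6, 2300 → Jun 6, 2300: 31 days (May has 31).
Jun 6, 2300 → Jul 6, 2300: 30 days (June has 30).
Jul 6, 2300 → Jul 20, 2300: 14 days.
Total: 5004 days.

5004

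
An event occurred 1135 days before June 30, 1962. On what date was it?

May 22, 1959

−365 (one year) → Jun 30, 1961 (770 left).
−365 (one year) → Jun 30, 1960 (405 left).
−366 (one year; includes Feb 29, 1960) → Jun 30, 1959 (39 left).
−30 → May 31, 1959 (end of May, 31 days; 9 left).
−9 → May 22, 1959.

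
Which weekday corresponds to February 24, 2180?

Thursday

January 1, 2180 is a Saturday.
Jan 1, 2180 → Feb 1, 2180: 31 days (January has 31).
Feb 1, 2180 → Feb 24, 2180: 23 days.
Total: 54 days.
54 mod 7 = 5, so Saturday + 5 = Thursday.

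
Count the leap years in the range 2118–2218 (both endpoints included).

24

Multiples of 4 in [2118,2218]: 25.
Of those, multiples of 100: 1 (not leap unless ÷400).
Multiples of 400: 0.
Leap years = 25 − 1 + 0 = 24.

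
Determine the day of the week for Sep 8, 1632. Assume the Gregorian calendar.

Doomsday rule: the anchor day for the 1600s is Tuesday. For year 32: 32÷12 = 2 r 8, and 8÷4 = 2, so 2+8+2 = 12.
Tuesday + 12 ≡ Sunday — that's 1632's doomsday.
In September the doomsday date is Sep 5.
Sep 8 is 3 days after Sep 5; 3 mod 7 = 3, so Sunday + 3 = Wednesday.

Wednesday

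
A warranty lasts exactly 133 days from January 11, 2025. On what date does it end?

May 24, 2025

Jan has 31 days: +21 → Feb 1, 2025 (112 left).
Feb has 28 days: +28 → Mar 1, 2025 (84 left).
Mar has 31 days: +31 → Apr 1, 2025 (53 left).
Apr has 30 days: +30 → May 1, 2025 (23 left).
+23 → May 24, 2025.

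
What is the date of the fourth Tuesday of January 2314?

January 1, 2314 is a Thursday.
The first Tuesday is therefore January 6 (5 days later).
The fourth Tuesday is 6 + 3×7 = January 27.

January 27, 2314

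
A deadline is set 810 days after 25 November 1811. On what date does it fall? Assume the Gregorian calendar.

+366 (one year; includes Feb 29, 1812) → Nov 25, 1812 (444 left).
+365 (one year) → Nov 25, 1813 (79 left).
Nov has 30 days: +6 → Dec 1, 1813 (73 left).
Dec has 31 days: +31 → Jan 1, 1814 (42 left).
Jan has 31 days: +31 → Feb 1, 1814 (11 left).
+11 → Feb 12, 1814.

February 12, 1814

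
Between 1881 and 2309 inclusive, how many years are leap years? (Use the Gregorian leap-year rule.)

Multiples of 4 in [1881,2309]: 107.
Of those, multiples of 100: 5 (not leap unless ÷400).
Multiples of 400: 1.
Leap years = 107 − 5 + 1 = 103.

103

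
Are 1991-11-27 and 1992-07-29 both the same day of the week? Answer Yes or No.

Yes

From Nov 27, 1991 to Jul 29, 1992 is 245 days.
245 mod 7 = 0, so they are the same weekday.
(Nov 27, 1991 is a Wednesday; Jul 29, 1992 is a Wednesday.)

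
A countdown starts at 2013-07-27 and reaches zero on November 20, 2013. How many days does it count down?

Jul 27, 2013 → Aug 27, 2013: 31 days (July has 31).
Aug 27, 2013 → Sep 27, 2013: 31 days (August has 31).
Sep 27, 2013 → Oct 27, 2013: 30 days (September has 30).
Oct 27, 2013 → Nov 20, 2013: 24 days.
Total: 116 days.

116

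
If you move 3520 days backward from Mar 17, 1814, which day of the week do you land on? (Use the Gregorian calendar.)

Friday

First find the weekday of Mar 17, 1814. Doomsday rule: the anchor day for the 1800s is Friday. For year 14: 14÷12 = 1 r 2, and 2÷4 = 0, so 1+2+0 = 3.
Friday + 3 ≡ Monday — that's 1814's doomsday.
In March the doomsday date is Mar 14.
Mar 17 is 3 days after Mar 14; 3 mod 7 = 3, so Monday + 3 = Thursday.
3520 mod 7 = 6, so 3520 days before a Thursday is Thursday − 6 = Friday.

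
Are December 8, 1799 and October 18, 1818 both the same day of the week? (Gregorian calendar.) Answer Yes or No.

Yes

From Dec 8, 1799 to Oct 18, 1818 is 6888 days.
6888 mod 7 = 0, so they are the same weekday.
(Dec 8, 1799 is a Sunday; Oct 18, 1818 is a Sunday.)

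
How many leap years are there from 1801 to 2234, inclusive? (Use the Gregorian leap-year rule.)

Multiples of 4 in [1801,2234]: 108.
Of those, multiples of 100: 4 (not leap unless ÷400).
Multiples of 400: 1.
Leap years = 108 − 4 + 1 = 105.

105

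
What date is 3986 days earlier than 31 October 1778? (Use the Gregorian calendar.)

December 2, 1767

−365 (one year) → Oct 31, 1777 (3621 left).
−365 (one year) → Oct 31, 1776 (3256 left).
−366 (one year; includes Feb 29, 1776) → Oct 31, 1775 (2890 left).
−365 (one year) → Oct 31, 1774 (2525 left).
−365 (one year) → Oct 31, 1773 (2160 left).
−365 (one year) → Oct 31, 1772 (1795 left).
−366 (one year; includes Feb 29, 1772) → Oct 31, 1771 (1429 left).
−365 (one year) → Oct 31, 1770 (1064 left).
−365 (one year) → Oct 31, 1769 (699 left).
−365 (one year) → Oct 31, 1768 (334 left).
−31 → Sep 30, 1768 (end of Sep, 30 days; 303 left).
−30 → Aug 31, 1768 (end of Aug, 31 days; 273 left).
−31 → Jul 31, 1768 (end of Jul, 31 days; 242 left).
−31 → Jun 30, 1768 (end of Jun, 30 days; 211 left).
−30 → May 31, 1768 (end of May, 31 days; 181 left).
−31 → Apr 30, 1768 (end of Apr, 30 days; 150 left).
−30 → Mar 31, 1768 (end of Mar, 31 days; 120 left).
−31 → Feb 29, 1768 (end of Feb, 29 days; 89 left).
−29 → Jan 31, 1768 (end of Jan, 31 days; 60 left).
−31 → Dec 31, 1767 (end of Dec, 31 days; 29 left).
−29 → Dec 2, 1767.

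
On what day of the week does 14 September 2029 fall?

Friday

January 1, 2029 is a Monday.
Jan 1, 2029 → Feb 1, 2029: 31 days (January has 31).
Feb 1, 2029 → Mar 1, 2029: 28 days (February has 28).
Mar 1, 2029 → Apr 1, 2029: 31 days (March has 31).
Apr 1, 2029 → May 1, 2029: 30 days (April has 30).
May 1, 2029 → Jun 1, 2029: 31 days (May has 31).
Jun 1, 2029 → Jul 1, 2029: 30 days (June has 30).
Jul 1, 2029 → Aug 1, 2029: 31 days (July has 31).
Aug 1, 2029 → Sep 1, 2029: 31 days (August has 31).
Sep 1, 2029 → Sep 14, 2029: 13 days.
Total: 256 days.
256 mod 7 = 4, so Monday + 4 = Friday.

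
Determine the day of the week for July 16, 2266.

Doomsday rule: the anchor day for the 2200s is Friday. For year 66: 66÷12 = 5 r 6, and 6÷4 = 1, so 5+6+1 = 12.
Friday + 12 ≡ Wednesday — that's 2266's doomsday.
In July the doomsday date is Jul 11.
Jul 16 is 5 days after Jul 11; 5 mod 7 = 5, so Wednesday + 5 = Monday.

Monday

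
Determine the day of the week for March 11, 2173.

January 1, 2173 is a Friday.
Jan 1, 2173 → Feb 1, 2173: 31 days (January has 31).
Feb 1, 2173 → Mar 1, 2173: 28 days (February has 28).
Mar 1, 2173 → Mar 11, 2173: 10 days.
Total: 69 days.
69 mod 7 = 6, so Friday + 6 = Thursday.

Thursday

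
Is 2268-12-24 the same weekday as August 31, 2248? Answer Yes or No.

Yes

From Aug 31, 2248 to Dec 24, 2268 is 7420 days.
7420 mod 7 = 0, so they are the same weekday.
(Aug 31, 2248 is a Thursday; Dec 24, 2268 is a Thursday.)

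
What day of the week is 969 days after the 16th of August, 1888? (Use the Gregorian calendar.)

Sunday

Aug 16, 1888 is a Thursday.
969 mod 7 = 3, so 969 days after a Thursday is Thursday + 3 = Sunday.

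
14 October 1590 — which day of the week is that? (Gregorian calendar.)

Doomsday rule: the anchor day for the 1500s is Wednesday. For year 90: 90÷12 = 7 r 6, and 6÷4 = 1, so 7+6+1 = 14.
Wednesday + 14 ≡ Wednesday — that's 1590's doomsday.
In October the doomsday date is Oct 10.
Oct 14 is 4 days after Oct 10; 4 mod 7 = 4, so Wednesday + 4 = Sunday.

Sunday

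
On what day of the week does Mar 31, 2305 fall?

Doomsday rule: the anchor day for the 2300s is Wednesday. For year 05: 5÷12 = 0 r 5, and 5÷4 = 1, so 0+5+1 = 6.
Wednesday + 6 ≡ Tuesday — that's 2305's doomsday.
In March the doomsday date is Mar 14.
Mar 31 is 17 days after Mar 14; 17 mod 7 = 3, so Tuesday + 3 = Friday.

Friday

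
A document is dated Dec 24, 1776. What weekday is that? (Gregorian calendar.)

Doomsday rule: the anchor day for the 1700s is Sunday. For year 76: 76÷12 = 6 r 4, and 4÷4 = 1, so 6+4+1 = 11.
Sunday + 11 ≡ Thursday — that's 1776's doomsday.
In December the doomsday date is Dec 12.
Dec 24 is 12 days after Dec 12; 12 mod 7 = 5, so Thursday + 5 = Tuesday.

Tuesday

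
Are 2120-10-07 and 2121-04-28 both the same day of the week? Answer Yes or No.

From Oct 7, 2120 to Apr 28, 2121 is 203 days.
203 mod 7 = 0, so they are the same weekday.
(Oct 7, 2120 is a Monday; Apr 28, 2121 is a Monday.)

Yes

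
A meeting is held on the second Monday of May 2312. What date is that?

May 1, 2312 is a Wednesday.
The first Monday is therefore May 6 (5 days later).
The second Monday is 6 + 1×7 = May 13.

May 13, 2312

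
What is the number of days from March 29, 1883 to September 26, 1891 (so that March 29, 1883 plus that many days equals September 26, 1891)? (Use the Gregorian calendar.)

3103

Mar 29, 1883 → Mar 29, 1884: 366 days (Feb 29, 1884 is in that span).
Mar 29, 1884 → Mar 29, 1885: 365 days.
Mar 29, 1885 → Mar 29, 1886: 365 days.
Mar 29, 1886 → Mar 29, 1887: 365 days.
Mar 29, 1887 → Mar 29, 1888: 366 days (Feb 29, 1888 is in that span).
Mar 29, 1888 → Mar 29, 1889: 365 days.
Mar 29, 1889 → Mar 29, 1890: 365 days.
Mar 29, 1890 → Mar 29, 1891: 365 days.
Mar 29, 1891 → Apr 29, 1891: 31 days (March has 31).
Apr 29, 1891 → May 29, 1891: 30 days (April has 30).
May 29, 1891 → Jun 29, 1891: 31 days (May has 31).
Jun 29, 1891 → Jul 29, 1891: 30 days (June has 30).
Jul 29, 1891 → Aug 29, 1891: 31 days (July has 31).
Aug 29, 1891 → Sep 26, 1891: 28 days.
Total: 3103 days.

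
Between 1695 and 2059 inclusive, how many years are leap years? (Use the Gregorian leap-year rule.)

Multiples of 4 in [1695,2059]: 91.
Of those, multiples of 100: 4 (not leap unless ÷400).
Multiples of 400: 1.
Leap years = 91 − 4 + 1 = 88.

88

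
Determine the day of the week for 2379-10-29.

Doomsday rule: the anchor day for the 2300s is Wednesday. For year 79: 79÷12 = 6 r 7, and 7÷4 = 1, so 6+7+1 = 14.
Wednesday + 14 ≡ Wednesday — that's 2379's doomsday.
In October the doomsday date is Oct 10.
Oct 29 is 19 days after Oct 10; 19 mod 7 = 5, so Wednesday + 5 = Monday.

Monday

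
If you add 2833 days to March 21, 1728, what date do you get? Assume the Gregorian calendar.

December 23, 1735

+365 (one year) → Mar 21, 1729 (2468 left).
+365 (one year) → Mar 21, 1730 (2103 left).
+365 (one year) → Mar 21, 1731 (1738 left).
+366 (one year; includes Feb 29, 1732) → Mar 21, 1732 (1372 left).
+365 (one year) → Mar 21, 1733 (1007 left).
+365 (one year) → Mar 21, 1734 (642 left).
+365 (one year) → Mar 21, 1735 (277 left).
Mar has 31 days: +11 → Apr 1, 1735 (266 left).
Apr has 30 days: +30 → May 1, 1735 (236 left).
May has 31 days: +31 → Jun 1, 1735 (205 left).
Jun has 30 days: +30 → Jul 1, 1735 (175 left).
Jul has 31 days: +31 → Aug 1, 1735 (144 left).
Aug has 31 days: +31 → Sep 1, 1735 (113 left).
Sep has 30 days: +30 → Oct 1, 1735 (83 left).
Oct has 31 days: +31 → Nov 1, 1735 (52 left).
Nov has 30 days: +30 → Dec 1, 1735 (22 left).
+22 → Dec 23, 1735.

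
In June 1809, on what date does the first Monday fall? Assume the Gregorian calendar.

June 1, 1809 is a Thursday.
The first Monday is therefore June 5 (4 days later).

June 5, 1809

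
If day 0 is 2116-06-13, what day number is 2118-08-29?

807

Jun 13, 2116 → Jun 13, 2117: 365 days.
Jun 13, 2117 → Jun 13, 2118: 365 days.
Jun 13, 2118 → Jul 13, 2118: 30 days (June has 30).
Jul 13, 2118 → Aug 13, 2118: 31 days (July has 31).
Aug 13, 2118 → Aug 29, 2118: 16 days.
Total: 807 days.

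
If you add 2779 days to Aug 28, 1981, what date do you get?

April 7, 1989

+365 (one year) → Aug 28, 1982 (2414 left).
+365 (one year) → Aug 28, 1983 (2049 left).
+366 (one year; includes Feb 29, 1984) → Aug 28, 1984 (1683 left).
+365 (one year) → Aug 28, 1985 (1318 left).
+365 (one year) → Aug 28, 1986 (953 left).
+365 (one year) → Aug 28, 1987 (588 left).
+366 (one year; includes Feb 29, 1988) → Aug 28, 1988 (222 left).
Aug has 31 days: +4 → Sep 1, 1988 (218 left).
Sep has 30 days: +30 → Oct 1, 1988 (188 left).
Oct has 31 days: +31 → Nov 1, 1988 (157 left).
Nov has 30 days: +30 → Dec 1, 1988 (127 left).
Dec has 31 days: +31 → Jan 1, 1989 (96 left).
Jan has 31 days: +31 → Feb 1, 1989 (65 left).
Feb has 28 days: +28 → Mar 1, 1989 (37 left).
Mar has 31 days: +31 → Apr 1, 1989 (6 left).
+6 → Apr 7, 1989.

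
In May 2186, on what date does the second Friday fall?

May 12, 2186

May 1, 2186 is a Monday.
The first Friday is therefore May 5 (4 days later).
The second Friday is 5 + 1×7 = May 12.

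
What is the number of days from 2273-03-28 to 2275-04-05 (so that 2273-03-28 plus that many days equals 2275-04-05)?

738

Mar 28, 2273 → Mar 28, 2274: 365 days.
Mar 28, 2274 → Apr 28, 2274: 31 days (March has 31).
Apr 28, 2274 → May 28, 2274: 30 days (April has 30).
May 28, 2274 → Jun 28, 2274: 31 days (May has 31).
Jun 28, 2274 → Jul 28, 2274: 30 days (June has 30).
Jul 28, 2274 → Aug 28, 2274: 31 days (July has 31).
Aug 28, 2274 → Sep 28, 2274: 31 days (August has 31).
Sep 28, 2274 → Oct 28, 2274: 30 days (September has 30).
Oct 28, 2274 → Nov 28, 2274: 31 days (October has 31).
Nov 28, 2274 → Dec 28, 2274: 30 days (November has 30).
Dec 28, 2274 → Jan 28, 2275: 31 days (December has 31).
Jan 28, 2275 → Feb 28, 2275: 31 days (January has 31).
Feb 28, 2275 → Mar 28, 2275: 28 days (February has 28).
Mar 28, 2275 → Apr 5, 2275: 8 days.
Total: 738 days.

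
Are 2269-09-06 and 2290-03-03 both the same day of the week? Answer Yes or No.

From Sep 6, 2269 to Mar 3, 2290 is 7483 days.
7483 mod 7 = 0, so they are the same weekday.
(Sep 6, 2269 is a Monday; Mar 3, 2290 is a Monday.)

Yes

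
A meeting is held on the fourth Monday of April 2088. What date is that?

April 26, 2088

April 1, 2088 is a Thursday.
The first Monday is therefore April 5 (4 days later).
The fourth Monday is 5 + 3×7 = April 26.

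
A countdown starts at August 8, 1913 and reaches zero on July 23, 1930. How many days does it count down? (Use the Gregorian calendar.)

6193

Aug 8, 1913 → Aug 8, 1914: 365 days.
Aug 8, 1914 → Aug 8, 1915: 365 days.
Aug 8, 1915 → Aug 8, 1916: 366 days (Feb 29, 1916 is in that span).
Aug 8, 1916 → Aug 8, 1917: 365 days.
Aug 8, 1917 → Aug 8, 1918: 365 days.
Aug 8, 1918 → Aug 8, 1919: 365 days.
Aug 8, 1919 → Aug 8, 1920: 366 days (Feb 29, 1920 is in that span).
Aug 8, 1920 → Aug 8, 1921: 365 days.
Aug 8, 1921 → Aug 8, 1922: 365 days.
Aug 8, 1922 → Aug 8, 1923: 365 days.
Aug 8, 1923 → Aug 8, 1924: 366 days (Feb 29, 1924 is in that span).
Aug 8, 1924 → Aug 8, 1925: 365 days.
Aug 8, 1925 → Aug 8, 1926: 365 days.
Aug 8, 1926 → Aug 8, 1927: 365 days.
Aug 8, 1927 → Aug 8, 1928: 366 days (Feb 29, 1928 is in that span).
Aug 8, 1928 → Aug 8, 1929: 365 days.
Aug 8, 1929 → Sep 8, 1929: 31 days (August has 31).
Sep 8, 1929 → Oct 8, 1929: 30 days (September has 30).
Oct 8, 1929 → Nov 8, 1929: 31 days (October has 31).
Nov 8, 1929 → Dec 8, 1929: 30 days (November has 30).
Dec 8, 1929 → Jan 8, 1930: 31 days (December has 31).
Jan 8, 1930 → Feb 8, 1930: 31 days (January has 31).
Feb 8, 1930 → Mar 8, 1930: 28 days (February has 28).
Mar 8, 1930 → Apr 8, 1930: 31 days (March has 31).
Apr 8, 1930 → May 8, 1930: 30 days (April has 30).
May 8, 1930 → Jun 8, 1930: 31 days (May has 31).
Jun 8, 1930 → Jul 8, 1930: 30 days (June has 30).
Jul 8, 1930 → Jul 23, 1930: 15 days.
Total: 6193 days.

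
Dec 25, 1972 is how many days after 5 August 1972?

142

Aug 5, 1972 → Sep 5, 1972: 31 days (August has 31).
Sep 5, 1972 → Oct 5, 1972: 30 days (September has 30).
Oct 5, 1972 → Nov 5, 1972: 31 days (October has 31).
Nov 5, 1972 → Dec 5, 1972: 30 days (November has 30).
Dec 5, 1972 → Dec 25, 1972: 20 days.
Total: 142 days.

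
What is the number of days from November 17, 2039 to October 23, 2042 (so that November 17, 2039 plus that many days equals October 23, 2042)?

Nov 17, 2039 → Nov 17, 2040: 366 days (Feb 29, 2040 is in that span).
Nov 17, 2040 → Nov 17, 2041: 365 days.
Nov 17, 2041 → Dec 17, 2041: 30 days (November has 30).
Dec 17, 2041 → Jan 17, 2042: 31 days (December has 31).
Jan 17, 2042 → Feb 17, 2042: 31 days (January has 31).
Feb 17, 2042 → Mar 17, 2042: 28 days (February has 28).
Mar 17, 2042 → Apr 17, 2042: 31 days (March has 31).
Apr 17, 2042 → May 17, 2042: 30 days (April has 30).
May 17, 2042 → Jun 17, 2042: 31 days (May has 31).
Jun 17, 2042 → Jul 17, 2042: 30 days (June has 30).
Jul 17, 2042 → Aug 17, 2042: 31 days (July has 31).
Aug 17, 2042 → Sep 17, 2042: 31 days (August has 31).
Sep 17, 2042 → Oct 17, 2042: 30 days (September has 30).
Oct 17, 2042 → Oct 23, 2042: 6 days.
Total: 1071 days.

1071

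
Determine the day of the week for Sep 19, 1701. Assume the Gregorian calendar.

Doomsday rule: the anchor day for the 1700s is Sunday. For year 01: 1÷12 = 0 r 1, and 1÷4 = 0, so 0+1+0 = 1.
Sunday + 1 ≡ Monday — that's 1701's doomsday.
In September the doomsday date is Sep 5.
Sep 19 is 14 days after Sep 5; 14 mod 7 = 0, so Monday + 0 = Monday.

Monday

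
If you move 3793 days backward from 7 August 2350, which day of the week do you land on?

First find the weekday of Aug 7, 2350. Doomsday rule: the anchor day for the 2300s is Wednesday. For year 50: 50÷12 = 4 r 2, and 2÷4 = 0, so 4+2+0 = 6.
Wednesday + 6 ≡ Tuesday — that's 2350's doomsday.
In August the doomsday date is Aug 8.
Aug 7 is 1 day before Aug 8; 1 mod 7 = 1, so Tuesday − 1 = Monday.
3793 mod 7 = 6, so 3793 days before a Monday is Monday − 6 = Tuesday.

Tuesday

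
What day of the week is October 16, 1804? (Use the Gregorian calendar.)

Tuesday

Doomsday rule: the anchor day for the 1800s is Friday. For year 04: 4÷12 = 0 r 4, and 4÷4 = 1, so 0+4+1 = 5.
Friday + 5 ≡ Wednesday — that's 1804's doomsday.
In October the doomsday date is Oct 10.
Oct 16 is 6 days after Oct 10; 6 mod 7 = 6, so Wednesday + 6 = Tuesday.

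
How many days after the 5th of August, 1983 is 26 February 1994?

Aug 5, 1983 → Aug 5, 1984: 366 days (Feb 29, 1984 is in that span).
Aug 5, 1984 → Aug 5, 1985: 365 days.
Aug 5, 1985 → Aug 5, 1986: 365 days.
Aug 5, 1986 → Aug 5, 1987: 365 days.
Aug 5, 1987 → Aug 5, 1988: 366 days (Feb 29, 1988 is in that span).
Aug 5, 1988 → Aug 5, 1989: 365 days.
Aug 5, 1989 → Aug 5, 1990: 365 days.
Aug 5, 1990 → Aug 5, 1991: 365 days.
Aug 5, 1991 → Aug 5, 1992: 366 days (Feb 29, 1992 is in that span).
Aug 5, 1992 → Aug 5, 1993: 365 days.
Aug 5, 1993 → Sep 5, 1993: 31 days (August has 31).
Sep 5, 1993 → Oct 5, 1993: 30 days (September has 30).
Oct 5, 1993 → Nov 5, 1993: 31 days (October has 31).
Nov 5, 1993 → Dec 5, 1993: 30 days (November has 30).
Dec 5, 1993 → Jan 5, 1994: 31 days (December has 31).
Jan 5, 1994 → Feb 5, 1994: 31 days (January has 31).
Feb 5, 1994 → Feb 26, 1994: 21 days.
Total: 3858 days.

3858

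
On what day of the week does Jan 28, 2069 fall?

Doomsday rule: the anchor day for the 2000s is Tuesday. For year 69: 69÷12 = 5 r 9, and 9÷4 = 2, so 5+9+2 = 16.
Tuesday + 16 ≡ Thursday — that's 2069's doomsday.
In January the doomsday date is Jan 3 (2069 is not a leap year).
Jan 28 is 25 days after Jan 3; 25 mod 7 = 4, so Thursday + 4 = Monday.

Monday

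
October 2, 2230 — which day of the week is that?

Saturday

Doomsday rule: the anchor day for the 2200s is Friday. For year 30: 30÷12 = 2 r 6, and 6÷4 = 1, so 2+6+1 = 9.
Friday + 9 ≡ Sunday — that's 2230's doomsday.
In October the doomsday date is Oct 10.
Oct 2 is 8 days before Oct 10; 8 mod 7 = 1, so Sunday − 1 = Saturday.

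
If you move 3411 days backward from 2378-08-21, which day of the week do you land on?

Saturday

First find the weekday of Aug 21, 2378. Doomsday rule: the anchor day for the 2300s is Wednesday. For year 78: 78÷12 = 6 r 6, and 6÷4 = 1, so 6+6+1 = 13.
Wednesday + 13 ≡ Tuesday — that's 2378's doomsday.
In August the doomsday date is Aug 8.
Aug 21 is 13 days after Aug 8; 13 mod 7 = 6, so Tuesday + 6 = Monday.
3411 mod 7 = 2, so 3411 days before a Monday is Monday − 2 = Saturday.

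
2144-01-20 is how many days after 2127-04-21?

Apr 21, 2127 → Apr 21, 2128: 366 days (Feb 29, 2128 is in that span).
Apr 21, 2128 → Apr 21, 2129: 365 days.
Apr 21, 2129 → Apr 21, 2130: 365 days.
Apr 21, 2130 → Apr 21, 2131: 365 days.
Apr 21, 2131 → Apr 21, 2132: 366 days (Feb 29, 2132 is in that span).
Apr 21, 2132 → Apr 21, 2133: 365 days.
Apr 21, 2133 → Apr 21, 2134: 365 days.
Apr 21, 2134 → Apr 21, 2135: 365 days.
Apr 21, 2135 → Apr 21, 2136: 366 days (Feb 29, 2136 is in that span).
Apr 21, 2136 → Apr 21, 2137: 365 days.
Apr 21, 2137 → Apr 21, 2138: 365 days.
Apr 21, 2138 → Apr 21, 2139: 365 days.
Apr 21, 2139 → Apr 21, 2140: 366 days (Feb 29, 2140 is in that span).
Apr 21, 2140 → Apr 21, 2141: 365 days.
Apr 21, 2141 → Apr 21, 2142: 365 days.
Apr 21, 2142 → Apr 21, 2143: 365 days.
Apr 21, 2143 → May 21, 2143: 30 days (April has 30).
May 21, 2143 → Jun 21, 2143: 31 days (May has 31).
Jun 21, 2143 → Jul 21, 2143: 30 days (June has 30).
Jul 21, 2143 → Aug 21, 2143: 31 days (July has 31).
Aug 21, 2143 → Sep 21, 2143: 31 days (August has 31).
Sep 21, 2143 → Oct 21, 2143: 30 days (September has 30).
Oct 21, 2143 → Nov 21, 2143: 31 days (October has 31).
Nov 21, 2143 → Dec 21, 2143: 30 days (November has 30).
Dec 21, 2143 → Jan 20, 2144: 30 days.
Total: 6118 days.

6118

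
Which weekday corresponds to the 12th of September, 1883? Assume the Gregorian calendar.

Wednesday

Doomsday rule: the anchor day for the 1800s is Friday. For year 83: 83÷12 = 6 r 11, and 11÷4 = 2, so 6+11+2 = 19.
Friday + 19 ≡ Wednesday — that's 1883's doomsday.
In September the doomsday date is Sep 5.
Sep 12 is 7 days after Sep 5; 7 mod 7 = 0, so Wednesday + 0 = Wednesday.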